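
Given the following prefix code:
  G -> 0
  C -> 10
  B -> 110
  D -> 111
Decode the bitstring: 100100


Decoding step by step:
Bits 10 -> C
Bits 0 -> G
Bits 10 -> C
Bits 0 -> G


Decoded message: CGCG


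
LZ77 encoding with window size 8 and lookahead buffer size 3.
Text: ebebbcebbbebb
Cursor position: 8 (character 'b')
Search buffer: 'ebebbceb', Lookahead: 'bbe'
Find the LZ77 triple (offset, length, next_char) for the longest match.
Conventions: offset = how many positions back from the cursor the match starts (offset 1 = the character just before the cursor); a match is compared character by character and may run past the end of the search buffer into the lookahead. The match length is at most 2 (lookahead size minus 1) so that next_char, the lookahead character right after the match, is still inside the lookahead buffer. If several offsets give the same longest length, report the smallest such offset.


Try each offset into the search buffer:
  offset=1 (pos 7, char 'b'): match length 2
  offset=2 (pos 6, char 'e'): match length 0
  offset=3 (pos 5, char 'c'): match length 0
  offset=4 (pos 4, char 'b'): match length 1
  offset=5 (pos 3, char 'b'): match length 2
  offset=6 (pos 2, char 'e'): match length 0
  offset=7 (pos 1, char 'b'): match length 1
  offset=8 (pos 0, char 'e'): match length 0
Longest match has length 2, found at offsets 1, 5; take the smallest, offset 1.
next_char = character at position 8 + 2 = 10 -> 'e'

Best match: offset=1, length=2 (matching 'bb' starting at position 7)
LZ77 triple: (1, 2, 'e')


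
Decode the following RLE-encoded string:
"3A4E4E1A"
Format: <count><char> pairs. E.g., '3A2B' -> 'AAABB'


Expanding each <count><char> pair:
  3A -> 'AAA'
  4E -> 'EEEE'
  4E -> 'EEEE'
  1A -> 'A'

Decoded = AAAEEEEEEEEA


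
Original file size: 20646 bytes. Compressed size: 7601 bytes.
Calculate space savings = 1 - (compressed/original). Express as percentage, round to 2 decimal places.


ratio = compressed/original = 7601/20646 = 0.368158
savings = 1 - ratio = 1 - 0.368158 = 0.631842
as a percentage: 0.631842 * 100 = 63.18%

Space savings = 1 - 7601/20646 = 63.18%


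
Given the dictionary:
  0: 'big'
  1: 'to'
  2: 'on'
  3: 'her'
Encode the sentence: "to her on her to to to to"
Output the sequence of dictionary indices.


Look up each word in the dictionary:
  'to' -> 1
  'her' -> 3
  'on' -> 2
  'her' -> 3
  'to' -> 1
  'to' -> 1
  'to' -> 1
  'to' -> 1

Encoded: [1, 3, 2, 3, 1, 1, 1, 1]


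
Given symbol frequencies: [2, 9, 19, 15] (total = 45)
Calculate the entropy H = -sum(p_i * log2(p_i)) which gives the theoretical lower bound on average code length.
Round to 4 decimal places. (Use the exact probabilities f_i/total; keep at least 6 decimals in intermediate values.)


Per-symbol terms -p_i * log2(p_i) with p_i = f_i/45:
  p = 2/45 = 0.044444: log2(p) = -4.491853, -p*log2(p) = 0.199638
  p = 9/45 = 0.200000: log2(p) = -2.321928, -p*log2(p) = 0.464386
  p = 19/45 = 0.422222: log2(p) = -1.243926, -p*log2(p) = 0.525213
  p = 15/45 = 0.333333: log2(p) = -1.584963, -p*log2(p) = 0.528321
H = 0.199638 + 0.464386 + 0.525213 + 0.528321 = 1.717558

H = 1.7176 bits/symbol


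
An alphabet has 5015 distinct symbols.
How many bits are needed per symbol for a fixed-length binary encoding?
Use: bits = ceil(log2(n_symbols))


log2(5015) = 12.292
Bracket: 2^12 = 4096 < 5015 <= 2^13 = 8192
So ceil(log2(5015)) = 13

bits = ceil(log2(5015)) = ceil(12.292) = 13 bits


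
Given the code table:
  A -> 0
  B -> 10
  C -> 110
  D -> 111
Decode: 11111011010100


Decoding:
111 -> D
110 -> C
110 -> C
10 -> B
10 -> B
0 -> A


Result: DCCBBA


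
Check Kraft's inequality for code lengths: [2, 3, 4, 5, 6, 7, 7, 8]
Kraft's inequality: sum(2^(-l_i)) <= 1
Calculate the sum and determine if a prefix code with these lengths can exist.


Sum = 2^(-2) + 2^(-3) + 2^(-4) + 2^(-5) + 2^(-6) + 2^(-7) + 2^(-7) + 2^(-8)
    = 0.25 + 0.125 + 0.0625 + 0.03125 + 0.015625 + 0.0078125 + 0.0078125 + 0.00390625
    = 129/256 = 0.50390625
Since 0.50390625 <= 1, Kraft's inequality IS satisfied.
A prefix code with these lengths CAN exist.

Kraft sum = 0.50390625. Satisfied.


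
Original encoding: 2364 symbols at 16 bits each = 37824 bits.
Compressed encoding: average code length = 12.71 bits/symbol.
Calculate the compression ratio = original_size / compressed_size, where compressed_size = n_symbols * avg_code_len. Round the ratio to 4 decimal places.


original_size = n_symbols * orig_bits = 2364 * 16 = 37824 bits
compressed_size = n_symbols * avg_code_len = 2364 * 12.71 = 30046.44 bits
ratio = original_size / compressed_size = 37824 / 30046.44 = 1.2589

Compression ratio = 1.2589


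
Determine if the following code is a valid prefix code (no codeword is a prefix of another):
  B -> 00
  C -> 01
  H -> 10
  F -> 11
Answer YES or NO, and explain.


Checking each pair (does one codeword prefix another?):
  B='00' vs C='01': no prefix
  B='00' vs H='10': no prefix
  B='00' vs F='11': no prefix
  C='01' vs B='00': no prefix
  C='01' vs H='10': no prefix
  C='01' vs F='11': no prefix
  H='10' vs B='00': no prefix
  H='10' vs C='01': no prefix
  H='10' vs F='11': no prefix
  F='11' vs B='00': no prefix
  F='11' vs C='01': no prefix
  F='11' vs H='10': no prefix
No violation found over all pairs.

YES -- this is a valid prefix code. No codeword is a prefix of any other codeword.


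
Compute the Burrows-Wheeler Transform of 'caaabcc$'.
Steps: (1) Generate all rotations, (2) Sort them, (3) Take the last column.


Rotations (sorted):
  0: $caaabcc -> last char: c
  1: aaabcc$c -> last char: c
  2: aabcc$ca -> last char: a
  3: abcc$caa -> last char: a
  4: bcc$caaa -> last char: a
  5: c$caaabc -> last char: c
  6: caaabcc$ -> last char: $
  7: cc$caaab -> last char: b


BWT = ccaaac$b


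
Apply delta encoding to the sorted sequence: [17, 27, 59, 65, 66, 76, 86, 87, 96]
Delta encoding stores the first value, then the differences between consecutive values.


First value: 17
Deltas:
  27 - 17 = 10
  59 - 27 = 32
  65 - 59 = 6
  66 - 65 = 1
  76 - 66 = 10
  86 - 76 = 10
  87 - 86 = 1
  96 - 87 = 9


Delta encoded: [17, 10, 32, 6, 1, 10, 10, 1, 9]


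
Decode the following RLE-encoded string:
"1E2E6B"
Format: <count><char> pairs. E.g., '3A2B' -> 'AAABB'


Expanding each <count><char> pair:
  1E -> 'E'
  2E -> 'EE'
  6B -> 'BBBBBB'

Decoded = EEEBBBBBB


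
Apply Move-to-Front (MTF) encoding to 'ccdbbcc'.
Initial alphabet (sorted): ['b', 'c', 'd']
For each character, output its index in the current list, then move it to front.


MTF encoding:
'c': index 1 in ['b', 'c', 'd'] -> ['c', 'b', 'd']
'c': index 0 in ['c', 'b', 'd'] -> ['c', 'b', 'd']
'd': index 2 in ['c', 'b', 'd'] -> ['d', 'c', 'b']
'b': index 2 in ['d', 'c', 'b'] -> ['b', 'd', 'c']
'b': index 0 in ['b', 'd', 'c'] -> ['b', 'd', 'c']
'c': index 2 in ['b', 'd', 'c'] -> ['c', 'b', 'd']
'c': index 0 in ['c', 'b', 'd'] -> ['c', 'b', 'd']


Output: [1, 0, 2, 2, 0, 2, 0]


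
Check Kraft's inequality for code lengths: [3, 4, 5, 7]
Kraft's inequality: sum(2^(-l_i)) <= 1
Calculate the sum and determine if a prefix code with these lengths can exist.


Sum = 2^(-3) + 2^(-4) + 2^(-5) + 2^(-7)
    = 0.125 + 0.0625 + 0.03125 + 0.0078125
    = 29/128 = 0.2265625
Since 0.2265625 <= 1, Kraft's inequality IS satisfied.
A prefix code with these lengths CAN exist.

Kraft sum = 0.2265625. Satisfied.


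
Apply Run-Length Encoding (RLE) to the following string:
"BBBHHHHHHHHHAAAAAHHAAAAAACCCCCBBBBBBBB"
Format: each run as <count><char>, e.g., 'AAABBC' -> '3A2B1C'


Scanning runs left to right:
  i=0: run of 'B' x 3 -> '3B'
  i=3: run of 'H' x 9 -> '9H'
  i=12: run of 'A' x 5 -> '5A'
  i=17: run of 'H' x 2 -> '2H'
  i=19: run of 'A' x 6 -> '6A'
  i=25: run of 'C' x 5 -> '5C'
  i=30: run of 'B' x 8 -> '8B'

RLE = 3B9H5A2H6A5C8B


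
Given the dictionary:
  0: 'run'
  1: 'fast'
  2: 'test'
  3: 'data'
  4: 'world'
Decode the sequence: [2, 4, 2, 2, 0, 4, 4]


Look up each index in the dictionary:
  2 -> 'test'
  4 -> 'world'
  2 -> 'test'
  2 -> 'test'
  0 -> 'run'
  4 -> 'world'
  4 -> 'world'

Decoded: "test world test test run world world"


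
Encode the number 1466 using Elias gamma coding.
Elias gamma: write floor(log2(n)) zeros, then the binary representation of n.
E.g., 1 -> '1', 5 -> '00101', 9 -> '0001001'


num_bits = floor(log2(1466)) + 1 = 11
leading_zeros = num_bits - 1 = 10
binary(1466) = 10110111010

Elias gamma(1466) = '0000000000' + '10110111010' = 000000000010110111010 (21 bits)


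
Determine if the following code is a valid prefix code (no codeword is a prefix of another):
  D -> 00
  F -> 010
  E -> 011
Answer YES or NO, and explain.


Checking each pair (does one codeword prefix another?):
  D='00' vs F='010': no prefix
  D='00' vs E='011': no prefix
  F='010' vs D='00': no prefix
  F='010' vs E='011': no prefix
  E='011' vs D='00': no prefix
  E='011' vs F='010': no prefix
No violation found over all pairs.

YES -- this is a valid prefix code. No codeword is a prefix of any other codeword.


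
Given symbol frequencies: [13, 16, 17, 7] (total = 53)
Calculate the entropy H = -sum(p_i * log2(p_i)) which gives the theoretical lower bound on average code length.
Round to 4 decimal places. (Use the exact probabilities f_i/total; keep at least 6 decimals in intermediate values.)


Per-symbol terms -p_i * log2(p_i) with p_i = f_i/53:
  p = 13/53 = 0.245283: log2(p) = -2.027481, -p*log2(p) = 0.497307
  p = 16/53 = 0.301887: log2(p) = -1.727920, -p*log2(p) = 0.521636
  p = 17/53 = 0.320755: log2(p) = -1.640458, -p*log2(p) = 0.526185
  p = 7/53 = 0.132075: log2(p) = -2.920566, -p*log2(p) = 0.385735
H = 0.497307 + 0.521636 + 0.526185 + 0.385735 = 1.930863

H = 1.9309 bits/symbol


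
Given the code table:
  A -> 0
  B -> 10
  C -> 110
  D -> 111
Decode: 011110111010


Decoding:
0 -> A
111 -> D
10 -> B
111 -> D
0 -> A
10 -> B


Result: ADBDAB


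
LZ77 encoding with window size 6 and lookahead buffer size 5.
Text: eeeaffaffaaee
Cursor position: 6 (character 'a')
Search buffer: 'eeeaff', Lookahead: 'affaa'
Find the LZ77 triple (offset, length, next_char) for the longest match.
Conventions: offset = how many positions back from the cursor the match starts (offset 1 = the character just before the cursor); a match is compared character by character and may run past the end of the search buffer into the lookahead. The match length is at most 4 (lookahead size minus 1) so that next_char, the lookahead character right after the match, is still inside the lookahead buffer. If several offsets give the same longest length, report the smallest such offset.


Try each offset into the search buffer:
  offset=1 (pos 5, char 'f'): match length 0
  offset=2 (pos 4, char 'f'): match length 0
  offset=3 (pos 3, char 'a'): match length 4
  offset=4 (pos 2, char 'e'): match length 0
  offset=5 (pos 1, char 'e'): match length 0
  offset=6 (pos 0, char 'e'): match length 0
Longest match has length 4 at offset 3.
next_char = character at position 6 + 4 = 10 -> 'a'

Best match: offset=3, length=4 (matching 'affa' starting at position 3)
LZ77 triple: (3, 4, 'a')


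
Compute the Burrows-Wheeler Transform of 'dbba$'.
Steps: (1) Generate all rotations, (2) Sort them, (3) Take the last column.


Rotations (sorted):
  0: $dbba -> last char: a
  1: a$dbb -> last char: b
  2: ba$db -> last char: b
  3: bba$d -> last char: d
  4: dbba$ -> last char: $


BWT = abbd$


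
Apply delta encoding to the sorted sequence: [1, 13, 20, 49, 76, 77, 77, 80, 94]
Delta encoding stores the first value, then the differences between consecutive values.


First value: 1
Deltas:
  13 - 1 = 12
  20 - 13 = 7
  49 - 20 = 29
  76 - 49 = 27
  77 - 76 = 1
  77 - 77 = 0
  80 - 77 = 3
  94 - 80 = 14


Delta encoded: [1, 12, 7, 29, 27, 1, 0, 3, 14]


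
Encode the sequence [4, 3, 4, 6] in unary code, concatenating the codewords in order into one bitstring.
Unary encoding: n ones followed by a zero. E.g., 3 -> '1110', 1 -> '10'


Encode each number as n ones followed by a terminating 0:
  4 -> 11110 (5 bits)
  3 -> 1110 (4 bits)
  4 -> 11110 (5 bits)
  6 -> 1111110 (7 bits)
Total length = 5 + 4 + 5 + 7 = 21 bits.

Unary([4, 3, 4, 6]) = 111101110111101111110 (21 bits)


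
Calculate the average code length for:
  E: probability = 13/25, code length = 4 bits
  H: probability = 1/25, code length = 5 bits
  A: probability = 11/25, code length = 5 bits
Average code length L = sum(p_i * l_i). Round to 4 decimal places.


Weighted contributions p_i * l_i:
  E: (13/25) * 4 = 52/25
  H: (1/25) * 5 = 5/25
  A: (11/25) * 5 = 55/25
Sum = (52 + 5 + 55)/25 = 112/25

L = 112/25 = 4.4800 bits/symbol


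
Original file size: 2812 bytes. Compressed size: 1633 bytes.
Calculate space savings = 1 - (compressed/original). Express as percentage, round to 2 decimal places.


ratio = compressed/original = 1633/2812 = 0.580725
savings = 1 - ratio = 1 - 0.580725 = 0.419275
as a percentage: 0.419275 * 100 = 41.93%

Space savings = 1 - 1633/2812 = 41.93%


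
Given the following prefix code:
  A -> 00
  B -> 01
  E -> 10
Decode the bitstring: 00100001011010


Decoding step by step:
Bits 00 -> A
Bits 10 -> E
Bits 00 -> A
Bits 01 -> B
Bits 01 -> B
Bits 10 -> E
Bits 10 -> E


Decoded message: AEABBEE


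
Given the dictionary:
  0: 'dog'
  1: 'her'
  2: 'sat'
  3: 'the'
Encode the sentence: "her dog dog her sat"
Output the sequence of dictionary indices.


Look up each word in the dictionary:
  'her' -> 1
  'dog' -> 0
  'dog' -> 0
  'her' -> 1
  'sat' -> 2

Encoded: [1, 0, 0, 1, 2]


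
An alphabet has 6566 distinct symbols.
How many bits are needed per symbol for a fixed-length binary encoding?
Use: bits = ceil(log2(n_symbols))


log2(6566) = 12.6808
Bracket: 2^12 = 4096 < 6566 <= 2^13 = 8192
So ceil(log2(6566)) = 13

bits = ceil(log2(6566)) = ceil(12.6808) = 13 bits


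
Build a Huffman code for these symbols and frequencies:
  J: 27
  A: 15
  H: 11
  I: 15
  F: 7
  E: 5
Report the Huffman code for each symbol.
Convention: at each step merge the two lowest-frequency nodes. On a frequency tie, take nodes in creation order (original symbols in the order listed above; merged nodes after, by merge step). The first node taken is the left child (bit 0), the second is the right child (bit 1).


Huffman tree construction:
Step 1: Merge E(5) + F(7) = 12
Step 2: Merge H(11) + (E+F)(12) = 23
Step 3: Merge A(15) + I(15) = 30
Step 4: Merge (H+(E+F))(23) + J(27) = 50
Step 5: Merge (A+I)(30) + ((H+(E+F))+J)(50) = 80
Read each symbol's code off the tree from the root (left child = 0, right child = 1).

Codes:
  J: 11 (length 2)
  A: 00 (length 2)
  H: 100 (length 3)
  I: 01 (length 2)
  F: 1011 (length 4)
  E: 1010 (length 4)
Average code length: 195/80 = 2.4375 bits/symbol


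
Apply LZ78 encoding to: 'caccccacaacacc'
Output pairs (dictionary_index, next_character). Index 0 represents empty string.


LZ78 encoding steps:
Dictionary: {0: ''}
Step 1: w='' (idx 0), next='c' -> output (0, 'c'), add 'c' as idx 1
Step 2: w='' (idx 0), next='a' -> output (0, 'a'), add 'a' as idx 2
Step 3: w='c' (idx 1), next='c' -> output (1, 'c'), add 'cc' as idx 3
Step 4: w='cc' (idx 3), next='a' -> output (3, 'a'), add 'cca' as idx 4
Step 5: w='c' (idx 1), next='a' -> output (1, 'a'), add 'ca' as idx 5
Step 6: w='a' (idx 2), next='c' -> output (2, 'c'), add 'ac' as idx 6
Step 7: w='ac' (idx 6), next='c' -> output (6, 'c'), add 'acc' as idx 7


Encoded: [(0, 'c'), (0, 'a'), (1, 'c'), (3, 'a'), (1, 'a'), (2, 'c'), (6, 'c')]


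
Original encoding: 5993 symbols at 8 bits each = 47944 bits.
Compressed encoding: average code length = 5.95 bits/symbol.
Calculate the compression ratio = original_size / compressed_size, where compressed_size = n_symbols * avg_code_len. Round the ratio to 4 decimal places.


original_size = n_symbols * orig_bits = 5993 * 8 = 47944 bits
compressed_size = n_symbols * avg_code_len = 5993 * 5.95 = 35658.35 bits
ratio = original_size / compressed_size = 47944 / 35658.35 = 1.3445

Compression ratio = 1.3445


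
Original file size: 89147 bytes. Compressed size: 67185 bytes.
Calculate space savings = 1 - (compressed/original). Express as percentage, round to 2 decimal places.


ratio = compressed/original = 67185/89147 = 0.753643
savings = 1 - ratio = 1 - 0.753643 = 0.246357
as a percentage: 0.246357 * 100 = 24.64%

Space savings = 1 - 67185/89147 = 24.64%


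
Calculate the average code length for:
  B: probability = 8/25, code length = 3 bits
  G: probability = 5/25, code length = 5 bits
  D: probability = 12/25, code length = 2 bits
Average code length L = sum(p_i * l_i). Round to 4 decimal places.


Weighted contributions p_i * l_i:
  B: (8/25) * 3 = 24/25
  G: (5/25) * 5 = 25/25
  D: (12/25) * 2 = 24/25
Sum = (24 + 25 + 24)/25 = 73/25

L = 73/25 = 2.9200 bits/symbol


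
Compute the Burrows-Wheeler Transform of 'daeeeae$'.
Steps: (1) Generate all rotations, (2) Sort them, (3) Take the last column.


Rotations (sorted):
  0: $daeeeae -> last char: e
  1: ae$daeee -> last char: e
  2: aeeeae$d -> last char: d
  3: daeeeae$ -> last char: $
  4: e$daeeea -> last char: a
  5: eae$daee -> last char: e
  6: eeae$dae -> last char: e
  7: eeeae$da -> last char: a


BWT = eed$aeea


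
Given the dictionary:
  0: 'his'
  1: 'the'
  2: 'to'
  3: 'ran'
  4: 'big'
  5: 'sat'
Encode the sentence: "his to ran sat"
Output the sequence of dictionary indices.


Look up each word in the dictionary:
  'his' -> 0
  'to' -> 2
  'ran' -> 3
  'sat' -> 5

Encoded: [0, 2, 3, 5]


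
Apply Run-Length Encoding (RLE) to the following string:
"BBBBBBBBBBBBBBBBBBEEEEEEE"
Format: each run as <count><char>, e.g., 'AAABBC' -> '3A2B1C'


Scanning runs left to right:
  i=0: run of 'B' x 18 -> '18B'
  i=18: run of 'E' x 7 -> '7E'

RLE = 18B7E


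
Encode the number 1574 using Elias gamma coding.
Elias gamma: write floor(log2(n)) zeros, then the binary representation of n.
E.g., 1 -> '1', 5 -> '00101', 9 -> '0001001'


num_bits = floor(log2(1574)) + 1 = 11
leading_zeros = num_bits - 1 = 10
binary(1574) = 11000100110

Elias gamma(1574) = '0000000000' + '11000100110' = 000000000011000100110 (21 bits)


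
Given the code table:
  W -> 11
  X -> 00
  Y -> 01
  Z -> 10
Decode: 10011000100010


Decoding:
10 -> Z
01 -> Y
10 -> Z
00 -> X
10 -> Z
00 -> X
10 -> Z


Result: ZYZXZXZ


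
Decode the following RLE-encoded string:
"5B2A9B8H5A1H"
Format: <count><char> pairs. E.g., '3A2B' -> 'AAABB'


Expanding each <count><char> pair:
  5B -> 'BBBBB'
  2A -> 'AA'
  9B -> 'BBBBBBBBB'
  8H -> 'HHHHHHHH'
  5A -> 'AAAAA'
  1H -> 'H'

Decoded = BBBBBAABBBBBBBBBHHHHHHHHAAAAAH


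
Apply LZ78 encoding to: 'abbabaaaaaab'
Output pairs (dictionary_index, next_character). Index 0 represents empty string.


LZ78 encoding steps:
Dictionary: {0: ''}
Step 1: w='' (idx 0), next='a' -> output (0, 'a'), add 'a' as idx 1
Step 2: w='' (idx 0), next='b' -> output (0, 'b'), add 'b' as idx 2
Step 3: w='b' (idx 2), next='a' -> output (2, 'a'), add 'ba' as idx 3
Step 4: w='ba' (idx 3), next='a' -> output (3, 'a'), add 'baa' as idx 4
Step 5: w='a' (idx 1), next='a' -> output (1, 'a'), add 'aa' as idx 5
Step 6: w='aa' (idx 5), next='b' -> output (5, 'b'), add 'aab' as idx 6


Encoded: [(0, 'a'), (0, 'b'), (2, 'a'), (3, 'a'), (1, 'a'), (5, 'b')]


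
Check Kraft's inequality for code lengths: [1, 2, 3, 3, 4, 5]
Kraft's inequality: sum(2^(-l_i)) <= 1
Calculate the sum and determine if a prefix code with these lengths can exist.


Sum = 2^(-1) + 2^(-2) + 2^(-3) + 2^(-3) + 2^(-4) + 2^(-5)
    = 0.5 + 0.25 + 0.125 + 0.125 + 0.0625 + 0.03125
    = 35/32 = 1.09375
Since 1.09375 > 1, Kraft's inequality is NOT satisfied.
A prefix code with these lengths CANNOT exist.

Kraft sum = 1.09375. Not satisfied.


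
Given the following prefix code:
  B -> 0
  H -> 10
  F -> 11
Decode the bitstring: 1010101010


Decoding step by step:
Bits 10 -> H
Bits 10 -> H
Bits 10 -> H
Bits 10 -> H
Bits 10 -> H


Decoded message: HHHHH


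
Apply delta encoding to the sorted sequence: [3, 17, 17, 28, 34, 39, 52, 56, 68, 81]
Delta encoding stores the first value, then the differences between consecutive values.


First value: 3
Deltas:
  17 - 3 = 14
  17 - 17 = 0
  28 - 17 = 11
  34 - 28 = 6
  39 - 34 = 5
  52 - 39 = 13
  56 - 52 = 4
  68 - 56 = 12
  81 - 68 = 13


Delta encoded: [3, 14, 0, 11, 6, 5, 13, 4, 12, 13]


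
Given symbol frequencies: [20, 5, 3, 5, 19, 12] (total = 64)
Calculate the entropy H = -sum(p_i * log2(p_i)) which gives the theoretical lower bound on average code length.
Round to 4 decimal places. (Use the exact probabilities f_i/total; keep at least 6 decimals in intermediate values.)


Per-symbol terms -p_i * log2(p_i) with p_i = f_i/64:
  p = 20/64 = 0.312500: log2(p) = -1.678072, -p*log2(p) = 0.524397
  p = 5/64 = 0.078125: log2(p) = -3.678072, -p*log2(p) = 0.287349
  p = 3/64 = 0.046875: log2(p) = -4.415037, -p*log2(p) = 0.206955
  p = 5/64 = 0.078125: log2(p) = -3.678072, -p*log2(p) = 0.287349
  p = 19/64 = 0.296875: log2(p) = -1.752072, -p*log2(p) = 0.520147
  p = 12/64 = 0.187500: log2(p) = -2.415037, -p*log2(p) = 0.452820
H = 0.524397 + 0.287349 + 0.206955 + 0.287349 + 0.520147 + 0.452820 = 2.279017

H = 2.279 bits/symbol


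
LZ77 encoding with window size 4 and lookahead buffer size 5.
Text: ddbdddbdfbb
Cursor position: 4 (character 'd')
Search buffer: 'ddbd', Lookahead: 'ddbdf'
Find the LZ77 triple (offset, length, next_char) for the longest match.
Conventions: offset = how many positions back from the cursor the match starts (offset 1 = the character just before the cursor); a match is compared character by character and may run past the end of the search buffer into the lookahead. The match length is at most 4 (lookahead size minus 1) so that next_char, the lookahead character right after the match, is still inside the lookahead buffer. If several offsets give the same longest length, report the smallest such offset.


Try each offset into the search buffer:
  offset=1 (pos 3, char 'd'): match length 2
  offset=2 (pos 2, char 'b'): match length 0
  offset=3 (pos 1, char 'd'): match length 1
  offset=4 (pos 0, char 'd'): match length 4
Longest match has length 4 at offset 4.
next_char = character at position 4 + 4 = 8 -> 'f'

Best match: offset=4, length=4 (matching 'ddbd' starting at position 0)
LZ77 triple: (4, 4, 'f')


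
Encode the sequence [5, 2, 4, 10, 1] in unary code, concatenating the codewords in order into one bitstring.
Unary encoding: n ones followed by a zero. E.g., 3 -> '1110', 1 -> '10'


Encode each number as n ones followed by a terminating 0:
  5 -> 111110 (6 bits)
  2 -> 110 (3 bits)
  4 -> 11110 (5 bits)
  10 -> 11111111110 (11 bits)
  1 -> 10 (2 bits)
Total length = 6 + 3 + 5 + 11 + 2 = 27 bits.

Unary([5, 2, 4, 10, 1]) = 111110110111101111111111010 (27 bits)


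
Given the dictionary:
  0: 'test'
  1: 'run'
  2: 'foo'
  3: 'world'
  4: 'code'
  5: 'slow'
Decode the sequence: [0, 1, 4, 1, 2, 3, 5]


Look up each index in the dictionary:
  0 -> 'test'
  1 -> 'run'
  4 -> 'code'
  1 -> 'run'
  2 -> 'foo'
  3 -> 'world'
  5 -> 'slow'

Decoded: "test run code run foo world slow"


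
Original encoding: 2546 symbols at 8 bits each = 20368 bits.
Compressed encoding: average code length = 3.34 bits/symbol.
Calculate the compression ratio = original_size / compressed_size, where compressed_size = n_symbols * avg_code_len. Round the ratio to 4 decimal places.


original_size = n_symbols * orig_bits = 2546 * 8 = 20368 bits
compressed_size = n_symbols * avg_code_len = 2546 * 3.34 = 8503.64 bits
ratio = original_size / compressed_size = 20368 / 8503.64 = 2.3952

Compression ratio = 2.3952


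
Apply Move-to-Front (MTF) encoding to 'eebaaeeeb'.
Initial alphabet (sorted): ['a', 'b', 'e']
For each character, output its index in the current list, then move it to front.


MTF encoding:
'e': index 2 in ['a', 'b', 'e'] -> ['e', 'a', 'b']
'e': index 0 in ['e', 'a', 'b'] -> ['e', 'a', 'b']
'b': index 2 in ['e', 'a', 'b'] -> ['b', 'e', 'a']
'a': index 2 in ['b', 'e', 'a'] -> ['a', 'b', 'e']
'a': index 0 in ['a', 'b', 'e'] -> ['a', 'b', 'e']
'e': index 2 in ['a', 'b', 'e'] -> ['e', 'a', 'b']
'e': index 0 in ['e', 'a', 'b'] -> ['e', 'a', 'b']
'e': index 0 in ['e', 'a', 'b'] -> ['e', 'a', 'b']
'b': index 2 in ['e', 'a', 'b'] -> ['b', 'e', 'a']


Output: [2, 0, 2, 2, 0, 2, 0, 0, 2]


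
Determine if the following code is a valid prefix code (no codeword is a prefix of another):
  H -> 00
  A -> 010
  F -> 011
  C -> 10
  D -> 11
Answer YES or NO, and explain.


Checking each pair (does one codeword prefix another?):
  H='00' vs A='010': no prefix
  H='00' vs F='011': no prefix
  H='00' vs C='10': no prefix
  H='00' vs D='11': no prefix
  A='010' vs H='00': no prefix
  A='010' vs F='011': no prefix
  A='010' vs C='10': no prefix
  A='010' vs D='11': no prefix
  F='011' vs H='00': no prefix
  F='011' vs A='010': no prefix
  F='011' vs C='10': no prefix
  F='011' vs D='11': no prefix
  C='10' vs H='00': no prefix
  C='10' vs A='010': no prefix
  C='10' vs F='011': no prefix
  C='10' vs D='11': no prefix
  D='11' vs H='00': no prefix
  D='11' vs A='010': no prefix
  D='11' vs F='011': no prefix
  D='11' vs C='10': no prefix
No violation found over all pairs.

YES -- this is a valid prefix code. No codeword is a prefix of any other codeword.


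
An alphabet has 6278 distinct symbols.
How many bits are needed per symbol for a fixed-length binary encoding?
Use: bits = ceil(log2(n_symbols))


log2(6278) = 12.6161
Bracket: 2^12 = 4096 < 6278 <= 2^13 = 8192
So ceil(log2(6278)) = 13

bits = ceil(log2(6278)) = ceil(12.6161) = 13 bits


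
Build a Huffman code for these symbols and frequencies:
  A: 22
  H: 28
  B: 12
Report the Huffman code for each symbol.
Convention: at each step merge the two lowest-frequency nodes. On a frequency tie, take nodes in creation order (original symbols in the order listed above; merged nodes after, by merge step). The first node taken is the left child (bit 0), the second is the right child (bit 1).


Huffman tree construction:
Step 1: Merge B(12) + A(22) = 34
Step 2: Merge H(28) + (B+A)(34) = 62
Read each symbol's code off the tree from the root (left child = 0, right child = 1).

Codes:
  A: 11 (length 2)
  H: 0 (length 1)
  B: 10 (length 2)
Average code length: 96/62 = 1.5484 bits/symbol


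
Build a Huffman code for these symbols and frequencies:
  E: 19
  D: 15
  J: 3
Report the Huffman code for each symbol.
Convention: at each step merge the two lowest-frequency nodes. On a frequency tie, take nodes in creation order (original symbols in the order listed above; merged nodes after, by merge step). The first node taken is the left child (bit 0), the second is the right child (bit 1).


Huffman tree construction:
Step 1: Merge J(3) + D(15) = 18
Step 2: Merge (J+D)(18) + E(19) = 37
Read each symbol's code off the tree from the root (left child = 0, right child = 1).

Codes:
  E: 1 (length 1)
  D: 01 (length 2)
  J: 00 (length 2)
Average code length: 55/37 = 1.4865 bits/symbol


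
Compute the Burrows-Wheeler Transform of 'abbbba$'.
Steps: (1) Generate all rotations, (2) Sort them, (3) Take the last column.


Rotations (sorted):
  0: $abbbba -> last char: a
  1: a$abbbb -> last char: b
  2: abbbba$ -> last char: $
  3: ba$abbb -> last char: b
  4: bba$abb -> last char: b
  5: bbba$ab -> last char: b
  6: bbbba$a -> last char: a


BWT = ab$bbba


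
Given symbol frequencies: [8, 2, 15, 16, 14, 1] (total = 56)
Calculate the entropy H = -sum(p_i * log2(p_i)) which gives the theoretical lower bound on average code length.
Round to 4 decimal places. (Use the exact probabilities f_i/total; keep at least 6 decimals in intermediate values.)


Per-symbol terms -p_i * log2(p_i) with p_i = f_i/56:
  p = 8/56 = 0.142857: log2(p) = -2.807355, -p*log2(p) = 0.401051
  p = 2/56 = 0.035714: log2(p) = -4.807355, -p*log2(p) = 0.171691
  p = 15/56 = 0.267857: log2(p) = -1.900464, -p*log2(p) = 0.509053
  p = 16/56 = 0.285714: log2(p) = -1.807355, -p*log2(p) = 0.516387
  p = 14/56 = 0.250000: log2(p) = -2.000000, -p*log2(p) = 0.500000
  p = 1/56 = 0.017857: log2(p) = -5.807355, -p*log2(p) = 0.103703
H = 0.401051 + 0.171691 + 0.509053 + 0.516387 + 0.500000 + 0.103703 = 2.201885

H = 2.2019 bits/symbol


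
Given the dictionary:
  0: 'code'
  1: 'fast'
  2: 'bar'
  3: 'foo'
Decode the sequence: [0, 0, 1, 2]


Look up each index in the dictionary:
  0 -> 'code'
  0 -> 'code'
  1 -> 'fast'
  2 -> 'bar'

Decoded: "code code fast bar"


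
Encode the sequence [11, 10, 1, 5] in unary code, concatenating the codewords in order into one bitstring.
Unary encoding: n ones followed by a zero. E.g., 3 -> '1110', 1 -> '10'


Encode each number as n ones followed by a terminating 0:
  11 -> 111111111110 (12 bits)
  10 -> 11111111110 (11 bits)
  1 -> 10 (2 bits)
  5 -> 111110 (6 bits)
Total length = 12 + 11 + 2 + 6 = 31 bits.

Unary([11, 10, 1, 5]) = 1111111111101111111111010111110 (31 bits)


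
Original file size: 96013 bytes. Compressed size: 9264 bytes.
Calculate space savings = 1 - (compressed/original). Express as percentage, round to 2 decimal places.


ratio = compressed/original = 9264/96013 = 0.096487
savings = 1 - ratio = 1 - 0.096487 = 0.903513
as a percentage: 0.903513 * 100 = 90.35%

Space savings = 1 - 9264/96013 = 90.35%


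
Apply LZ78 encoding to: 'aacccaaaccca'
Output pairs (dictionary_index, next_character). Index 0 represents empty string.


LZ78 encoding steps:
Dictionary: {0: ''}
Step 1: w='' (idx 0), next='a' -> output (0, 'a'), add 'a' as idx 1
Step 2: w='a' (idx 1), next='c' -> output (1, 'c'), add 'ac' as idx 2
Step 3: w='' (idx 0), next='c' -> output (0, 'c'), add 'c' as idx 3
Step 4: w='c' (idx 3), next='a' -> output (3, 'a'), add 'ca' as idx 4
Step 5: w='a' (idx 1), next='a' -> output (1, 'a'), add 'aa' as idx 5
Step 6: w='c' (idx 3), next='c' -> output (3, 'c'), add 'cc' as idx 6
Step 7: w='ca' (idx 4), end of input -> output (4, '')


Encoded: [(0, 'a'), (1, 'c'), (0, 'c'), (3, 'a'), (1, 'a'), (3, 'c'), (4, '')]


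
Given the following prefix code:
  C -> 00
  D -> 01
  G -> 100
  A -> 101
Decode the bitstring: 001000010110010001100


Decoding step by step:
Bits 00 -> C
Bits 100 -> G
Bits 00 -> C
Bits 101 -> A
Bits 100 -> G
Bits 100 -> G
Bits 01 -> D
Bits 100 -> G


Decoded message: CGCAGGDG


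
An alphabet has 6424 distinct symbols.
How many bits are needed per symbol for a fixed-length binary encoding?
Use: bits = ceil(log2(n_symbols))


log2(6424) = 12.6493
Bracket: 2^12 = 4096 < 6424 <= 2^13 = 8192
So ceil(log2(6424)) = 13

bits = ceil(log2(6424)) = ceil(12.6493) = 13 bits


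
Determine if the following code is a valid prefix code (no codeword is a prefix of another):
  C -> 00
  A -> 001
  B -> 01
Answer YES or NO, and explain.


Checking each pair (does one codeword prefix another?):
  C='00' vs A='001': prefix -- VIOLATION

NO -- this is NOT a valid prefix code. C (00) is a prefix of A (001).


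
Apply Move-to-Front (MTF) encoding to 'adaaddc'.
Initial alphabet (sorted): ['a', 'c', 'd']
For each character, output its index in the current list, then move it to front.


MTF encoding:
'a': index 0 in ['a', 'c', 'd'] -> ['a', 'c', 'd']
'd': index 2 in ['a', 'c', 'd'] -> ['d', 'a', 'c']
'a': index 1 in ['d', 'a', 'c'] -> ['a', 'd', 'c']
'a': index 0 in ['a', 'd', 'c'] -> ['a', 'd', 'c']
'd': index 1 in ['a', 'd', 'c'] -> ['d', 'a', 'c']
'd': index 0 in ['d', 'a', 'c'] -> ['d', 'a', 'c']
'c': index 2 in ['d', 'a', 'c'] -> ['c', 'd', 'a']


Output: [0, 2, 1, 0, 1, 0, 2]


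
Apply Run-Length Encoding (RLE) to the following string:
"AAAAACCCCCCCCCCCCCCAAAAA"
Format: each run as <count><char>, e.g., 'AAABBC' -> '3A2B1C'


Scanning runs left to right:
  i=0: run of 'A' x 5 -> '5A'
  i=5: run of 'C' x 14 -> '14C'
  i=19: run of 'A' x 5 -> '5A'

RLE = 5A14C5A


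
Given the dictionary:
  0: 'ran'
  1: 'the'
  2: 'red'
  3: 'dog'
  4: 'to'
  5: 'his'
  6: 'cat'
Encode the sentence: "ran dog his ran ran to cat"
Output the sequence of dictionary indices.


Look up each word in the dictionary:
  'ran' -> 0
  'dog' -> 3
  'his' -> 5
  'ran' -> 0
  'ran' -> 0
  'to' -> 4
  'cat' -> 6

Encoded: [0, 3, 5, 0, 0, 4, 6]


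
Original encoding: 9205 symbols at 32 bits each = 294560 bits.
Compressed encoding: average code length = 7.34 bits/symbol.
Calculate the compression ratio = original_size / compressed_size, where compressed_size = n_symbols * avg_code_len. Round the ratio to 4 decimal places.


original_size = n_symbols * orig_bits = 9205 * 32 = 294560 bits
compressed_size = n_symbols * avg_code_len = 9205 * 7.34 = 67564.7 bits
ratio = original_size / compressed_size = 294560 / 67564.7 = 4.3597

Compression ratio = 4.3597


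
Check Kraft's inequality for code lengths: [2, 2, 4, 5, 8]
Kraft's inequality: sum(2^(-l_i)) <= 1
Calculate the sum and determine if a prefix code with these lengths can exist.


Sum = 2^(-2) + 2^(-2) + 2^(-4) + 2^(-5) + 2^(-8)
    = 0.25 + 0.25 + 0.0625 + 0.03125 + 0.00390625
    = 153/256 = 0.59765625
Since 0.59765625 <= 1, Kraft's inequality IS satisfied.
A prefix code with these lengths CAN exist.

Kraft sum = 0.59765625. Satisfied.


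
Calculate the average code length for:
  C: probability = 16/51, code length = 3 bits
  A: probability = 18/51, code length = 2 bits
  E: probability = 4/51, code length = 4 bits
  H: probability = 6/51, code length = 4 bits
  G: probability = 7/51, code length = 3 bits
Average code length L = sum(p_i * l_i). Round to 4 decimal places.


Weighted contributions p_i * l_i:
  C: (16/51) * 3 = 48/51
  A: (18/51) * 2 = 36/51
  E: (4/51) * 4 = 16/51
  H: (6/51) * 4 = 24/51
  G: (7/51) * 3 = 21/51
Sum = (48 + 36 + 16 + 24 + 21)/51 = 145/51

L = 145/51 = 2.8431 bits/symbol


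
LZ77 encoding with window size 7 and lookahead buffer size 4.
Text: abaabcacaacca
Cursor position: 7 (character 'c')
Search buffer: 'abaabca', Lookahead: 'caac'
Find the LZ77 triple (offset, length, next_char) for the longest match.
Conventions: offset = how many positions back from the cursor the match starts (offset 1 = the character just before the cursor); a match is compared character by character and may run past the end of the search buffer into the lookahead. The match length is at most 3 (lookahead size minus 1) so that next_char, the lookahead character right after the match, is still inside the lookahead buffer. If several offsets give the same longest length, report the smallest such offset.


Try each offset into the search buffer:
  offset=1 (pos 6, char 'a'): match length 0
  offset=2 (pos 5, char 'c'): match length 2
  offset=3 (pos 4, char 'b'): match length 0
  offset=4 (pos 3, char 'a'): match length 0
  offset=5 (pos 2, char 'a'): match length 0
  offset=6 (pos 1, char 'b'): match length 0
  offset=7 (pos 0, char 'a'): match length 0
Longest match has length 2 at offset 2.
next_char = character at position 7 + 2 = 9 -> 'a'

Best match: offset=2, length=2 (matching 'ca' starting at position 5)
LZ77 triple: (2, 2, 'a')


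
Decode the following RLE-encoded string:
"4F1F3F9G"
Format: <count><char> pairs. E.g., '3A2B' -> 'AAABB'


Expanding each <count><char> pair:
  4F -> 'FFFF'
  1F -> 'F'
  3F -> 'FFF'
  9G -> 'GGGGGGGGG'

Decoded = FFFFFFFFGGGGGGGGG


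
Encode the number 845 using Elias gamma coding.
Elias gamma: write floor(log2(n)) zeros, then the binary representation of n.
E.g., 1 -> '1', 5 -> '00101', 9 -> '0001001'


num_bits = floor(log2(845)) + 1 = 10
leading_zeros = num_bits - 1 = 9
binary(845) = 1101001101

Elias gamma(845) = '000000000' + '1101001101' = 0000000001101001101 (19 bits)


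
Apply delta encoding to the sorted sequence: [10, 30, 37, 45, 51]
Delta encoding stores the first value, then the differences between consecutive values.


First value: 10
Deltas:
  30 - 10 = 20
  37 - 30 = 7
  45 - 37 = 8
  51 - 45 = 6


Delta encoded: [10, 20, 7, 8, 6]


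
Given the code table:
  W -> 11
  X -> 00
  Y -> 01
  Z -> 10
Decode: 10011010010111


Decoding:
10 -> Z
01 -> Y
10 -> Z
10 -> Z
01 -> Y
01 -> Y
11 -> W


Result: ZYZZYYW


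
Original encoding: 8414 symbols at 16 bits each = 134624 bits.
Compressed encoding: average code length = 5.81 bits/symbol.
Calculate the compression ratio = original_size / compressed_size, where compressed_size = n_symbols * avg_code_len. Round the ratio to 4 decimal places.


original_size = n_symbols * orig_bits = 8414 * 16 = 134624 bits
compressed_size = n_symbols * avg_code_len = 8414 * 5.81 = 48885.34 bits
ratio = original_size / compressed_size = 134624 / 48885.34 = 2.7539

Compression ratio = 2.7539


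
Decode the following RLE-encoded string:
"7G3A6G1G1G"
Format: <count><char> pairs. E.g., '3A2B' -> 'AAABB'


Expanding each <count><char> pair:
  7G -> 'GGGGGGG'
  3A -> 'AAA'
  6G -> 'GGGGGG'
  1G -> 'G'
  1G -> 'G'

Decoded = GGGGGGGAAAGGGGGGGG


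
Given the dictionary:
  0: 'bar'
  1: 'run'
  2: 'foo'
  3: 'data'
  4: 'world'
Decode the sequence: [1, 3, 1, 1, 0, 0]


Look up each index in the dictionary:
  1 -> 'run'
  3 -> 'data'
  1 -> 'run'
  1 -> 'run'
  0 -> 'bar'
  0 -> 'bar'

Decoded: "run data run run bar bar"


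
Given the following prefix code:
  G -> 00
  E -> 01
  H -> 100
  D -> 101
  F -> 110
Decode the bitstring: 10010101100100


Decoding step by step:
Bits 100 -> H
Bits 101 -> D
Bits 01 -> E
Bits 100 -> H
Bits 100 -> H


Decoded message: HDEHH


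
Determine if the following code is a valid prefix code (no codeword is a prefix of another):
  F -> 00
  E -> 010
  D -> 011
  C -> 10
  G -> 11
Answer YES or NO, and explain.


Checking each pair (does one codeword prefix another?):
  F='00' vs E='010': no prefix
  F='00' vs D='011': no prefix
  F='00' vs C='10': no prefix
  F='00' vs G='11': no prefix
  E='010' vs F='00': no prefix
  E='010' vs D='011': no prefix
  E='010' vs C='10': no prefix
  E='010' vs G='11': no prefix
  D='011' vs F='00': no prefix
  D='011' vs E='010': no prefix
  D='011' vs C='10': no prefix
  D='011' vs G='11': no prefix
  C='10' vs F='00': no prefix
  C='10' vs E='010': no prefix
  C='10' vs D='011': no prefix
  C='10' vs G='11': no prefix
  G='11' vs F='00': no prefix
  G='11' vs E='010': no prefix
  G='11' vs D='011': no prefix
  G='11' vs C='10': no prefix
No violation found over all pairs.

YES -- this is a valid prefix code. No codeword is a prefix of any other codeword.


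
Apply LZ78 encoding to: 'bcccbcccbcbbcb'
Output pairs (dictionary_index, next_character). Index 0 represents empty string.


LZ78 encoding steps:
Dictionary: {0: ''}
Step 1: w='' (idx 0), next='b' -> output (0, 'b'), add 'b' as idx 1
Step 2: w='' (idx 0), next='c' -> output (0, 'c'), add 'c' as idx 2
Step 3: w='c' (idx 2), next='c' -> output (2, 'c'), add 'cc' as idx 3
Step 4: w='b' (idx 1), next='c' -> output (1, 'c'), add 'bc' as idx 4
Step 5: w='cc' (idx 3), next='b' -> output (3, 'b'), add 'ccb' as idx 5
Step 6: w='c' (idx 2), next='b' -> output (2, 'b'), add 'cb' as idx 6
Step 7: w='bc' (idx 4), next='b' -> output (4, 'b'), add 'bcb' as idx 7


Encoded: [(0, 'b'), (0, 'c'), (2, 'c'), (1, 'c'), (3, 'b'), (2, 'b'), (4, 'b')]


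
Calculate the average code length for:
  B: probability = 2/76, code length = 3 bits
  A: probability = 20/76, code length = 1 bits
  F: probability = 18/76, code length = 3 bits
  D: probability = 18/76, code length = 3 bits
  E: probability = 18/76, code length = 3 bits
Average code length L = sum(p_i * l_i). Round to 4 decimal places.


Weighted contributions p_i * l_i:
  B: (2/76) * 3 = 6/76
  A: (20/76) * 1 = 20/76
  F: (18/76) * 3 = 54/76
  D: (18/76) * 3 = 54/76
  E: (18/76) * 3 = 54/76
Sum = (6 + 20 + 54 + 54 + 54)/76 = 188/76

L = 188/76 = 2.4737 bits/symbol


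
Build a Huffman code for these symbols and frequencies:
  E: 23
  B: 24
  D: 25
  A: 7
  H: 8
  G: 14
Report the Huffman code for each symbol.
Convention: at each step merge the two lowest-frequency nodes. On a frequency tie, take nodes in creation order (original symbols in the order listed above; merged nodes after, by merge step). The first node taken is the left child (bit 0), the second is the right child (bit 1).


Huffman tree construction:
Step 1: Merge A(7) + H(8) = 15
Step 2: Merge G(14) + (A+H)(15) = 29
Step 3: Merge E(23) + B(24) = 47
Step 4: Merge D(25) + (G+(A+H))(29) = 54
Step 5: Merge (E+B)(47) + (D+(G+(A+H)))(54) = 101
Read each symbol's code off the tree from the root (left child = 0, right child = 1).

Codes:
  E: 00 (length 2)
  B: 01 (length 2)
  D: 10 (length 2)
  A: 1110 (length 4)
  H: 1111 (length 4)
  G: 110 (length 3)
Average code length: 246/101 = 2.4356 bits/symbol
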